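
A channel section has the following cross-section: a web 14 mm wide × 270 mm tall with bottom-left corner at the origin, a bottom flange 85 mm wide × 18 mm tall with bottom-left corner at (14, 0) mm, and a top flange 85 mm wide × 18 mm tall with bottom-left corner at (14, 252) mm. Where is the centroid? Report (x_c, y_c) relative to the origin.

x_c = 29.14 mm, y_c = 135.00 mm

web: A = 14 × 270 = 3780.00, centroid at (7.00, 135.00).
bottom flange: A = 85 × 18 = 1530.00, centroid at (56.50, 9.00).
top flange: A = 85 × 18 = 1530.00, centroid at (56.50, 261.00).
ΣA = 6840.00 mm², ΣAx_c = 199350.00 mm³, ΣAy_c = 923400.00 mm³.
x_c = 199350.00/6840.00 = 29.14 mm; y_c = 923400.00/6840.00 = 135.00 mm.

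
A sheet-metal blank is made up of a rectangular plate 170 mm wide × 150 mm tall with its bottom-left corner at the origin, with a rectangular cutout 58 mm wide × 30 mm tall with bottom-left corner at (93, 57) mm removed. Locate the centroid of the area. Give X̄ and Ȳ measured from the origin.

plate: A = 170 × 150 = 25500.00, centroid at (85.00, 75.00).
hole: A = −(58 × 30) = -1740.00, centroid at (122.00, 72.00).
ΣA = 23760.00 mm², ΣAX̄ = 1955220.00 mm³, ΣAȲ = 1787220.00 mm³.
X̄ = 1955220.00/23760.00 = 82.29 mm; Ȳ = 1787220.00/23760.00 = 75.22 mm.

X̄ = 82.29 mm, Ȳ = 75.22 mm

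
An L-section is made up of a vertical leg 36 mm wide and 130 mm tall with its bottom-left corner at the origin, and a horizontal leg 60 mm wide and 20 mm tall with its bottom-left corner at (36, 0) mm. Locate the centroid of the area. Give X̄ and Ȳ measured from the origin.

X̄ = 27.80 mm, Ȳ = 53.78 mm

vertical leg: A = 36 × 130 = 4680.00, centroid at (18.00, 65.00).
horizontal leg: A = 60 × 20 = 1200.00, centroid at (66.00, 10.00).
ΣA = 5880.00 mm²
ΣAX̄ = (4680.00)(18.00) + (1200.00)(66.00) = 163440.00 mm³
ΣAȲ = (4680.00)(65.00) + (1200.00)(10.00) = 316200.00 mm³
X̄ = 163440.00 / 5880.00 = 27.80 mm
Ȳ = 316200.00 / 5880.00 = 53.78 mm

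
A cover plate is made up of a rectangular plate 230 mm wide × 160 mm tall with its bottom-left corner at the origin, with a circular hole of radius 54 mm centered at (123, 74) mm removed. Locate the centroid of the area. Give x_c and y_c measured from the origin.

plate: A = 230 × 160 = 36800.00, centroid at (115.00, 80.00).
hole: A = −π·54² = -9160.88, centroid at (123.00, 74.00).
ΣA = 27639.12 mm², ΣAx_c = 3105211.25 mm³, ΣAy_c = 2266094.57 mm³.
x_c = 3105211.25/27639.12 = 112.35 mm; y_c = 2266094.57/27639.12 = 81.99 mm.

x_c = 112.35 mm, y_c = 81.99 mm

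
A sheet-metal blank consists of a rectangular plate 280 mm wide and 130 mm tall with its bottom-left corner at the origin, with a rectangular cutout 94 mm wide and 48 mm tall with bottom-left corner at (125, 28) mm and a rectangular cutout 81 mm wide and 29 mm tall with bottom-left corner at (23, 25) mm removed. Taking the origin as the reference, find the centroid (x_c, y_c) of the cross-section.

plate: A = 280 × 130 = 36400.00, centroid at (140.00, 65.00).
hole 1: A = −(94 × 48) = -4512.00, centroid at (172.00, 52.00).
hole 2: A = −(81 × 29) = -2349.00, centroid at (63.50, 39.50).
ΣA = 29539.00 mm²
ΣAx_c = (36400.00)(140.00) + (-4512.00)(172.00) + (-2349.00)(63.50) = 4170774.50 mm³
ΣAy_c = (36400.00)(65.00) + (-4512.00)(52.00) + (-2349.00)(39.50) = 2038590.50 mm³
x_c = 4170774.50 / 29539.00 = 141.20 mm
y_c = 2038590.50 / 29539.00 = 69.01 mm

x_c = 141.20 mm, y_c = 69.01 mm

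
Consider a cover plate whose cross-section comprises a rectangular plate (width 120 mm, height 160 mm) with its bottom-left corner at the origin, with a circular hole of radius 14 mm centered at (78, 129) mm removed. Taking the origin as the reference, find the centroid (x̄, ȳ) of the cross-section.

plate: A = 120 × 160 = 19200.00, centroid at (60.00, 80.00).
hole: A = −π·14² = -615.75, centroid at (78.00, 129.00).
ΣA = 18584.25 mm²
ΣAx̄ = (19200.00)(60.00) + (-615.75)(78.00) = 1103971.33 mm³
ΣAȳ = (19200.00)(80.00) + (-615.75)(129.00) = 1456567.97 mm³
x̄ = 1103971.33 / 18584.25 = 59.40 mm
ȳ = 1456567.97 / 18584.25 = 78.38 mm

x̄ = 59.40 mm, ȳ = 78.38 mm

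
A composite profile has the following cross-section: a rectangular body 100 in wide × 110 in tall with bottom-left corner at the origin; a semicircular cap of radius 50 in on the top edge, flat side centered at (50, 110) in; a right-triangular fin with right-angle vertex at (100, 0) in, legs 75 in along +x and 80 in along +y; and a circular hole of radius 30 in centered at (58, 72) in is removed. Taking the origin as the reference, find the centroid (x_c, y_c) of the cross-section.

rectangular body: A = 100 × 110 = 11000.00, centroid at (50.00, 55.00).
semicircular top: A = ½π·50² = 3926.99, centroid at (50.00, 131.22).
triangular fin: A = ½·75·80 = 3000.00, centroid at (125.00, 26.67).
hole: A = −π·30² = -2827.43, centroid at (58.00, 72.00).
ΣA = 15099.56 in²
ΣAx_c = (11000.00)(50.00) + (3926.99)(50.00) + (3000.00)(125.00) + (-2827.43)(58.00) = 957358.40 in³
ΣAy_c = (11000.00)(55.00) + (3926.99)(131.22) + (3000.00)(26.67) + (-2827.43)(72.00) = 996727.12 in³
x_c = 957358.40 / 15099.56 = 63.40 in
y_c = 996727.12 / 15099.56 = 66.01 in

x_c = 63.40 in, y_c = 66.01 in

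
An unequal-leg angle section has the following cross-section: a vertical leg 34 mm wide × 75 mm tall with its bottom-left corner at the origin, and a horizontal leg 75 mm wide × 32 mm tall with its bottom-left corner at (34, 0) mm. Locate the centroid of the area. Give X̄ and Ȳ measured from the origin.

X̄ = 43.42 mm, Ȳ = 27.08 mm

Part | A | x̄ᵢ | ȳᵢ | A·x̄ᵢ | A·ȳᵢ
vertical leg | 2550.00 | 17.00 | 37.50 | 43350.00 | 95625.00
horizontal leg | 2400.00 | 71.50 | 16.00 | 171600.00 | 38400.00
Σ | 4950.00 |  |  | 214950.00 | 134025.00
X̄ = 214950.00 / 4950.00 = 43.42 mm
Ȳ = 134025.00 / 4950.00 = 27.08 mm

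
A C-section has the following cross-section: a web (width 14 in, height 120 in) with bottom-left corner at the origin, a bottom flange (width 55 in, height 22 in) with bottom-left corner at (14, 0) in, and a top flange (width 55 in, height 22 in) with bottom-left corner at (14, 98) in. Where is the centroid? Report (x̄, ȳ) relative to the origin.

web: A = 14 × 120 = 1680.00, centroid at (7.00, 60.00).
bottom flange: A = 55 × 22 = 1210.00, centroid at (41.50, 11.00).
top flange: A = 55 × 22 = 1210.00, centroid at (41.50, 109.00).
ΣA = 4100.00 in², ΣAx̄ = 112190.00 in³, ΣAȳ = 246000.00 in³.
x̄ = 112190.00/4100.00 = 27.36 in; ȳ = 246000.00/4100.00 = 60.00 in.

x̄ = 27.36 in, ȳ = 60.00 in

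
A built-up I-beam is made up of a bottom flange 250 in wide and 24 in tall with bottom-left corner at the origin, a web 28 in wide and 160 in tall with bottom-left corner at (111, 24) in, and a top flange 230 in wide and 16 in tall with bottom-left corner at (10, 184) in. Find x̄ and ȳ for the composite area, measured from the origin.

Part | A | x̄ᵢ | ȳᵢ | A·x̄ᵢ | A·ȳᵢ
bottom flange | 6000.00 | 125.00 | 12.00 | 750000.00 | 72000.00
web | 4480.00 | 125.00 | 104.00 | 560000.00 | 465920.00
top flange | 3680.00 | 125.00 | 192.00 | 460000.00 | 706560.00
Σ | 14160.00 |  |  | 1770000.00 | 1244480.00
x̄ = 1770000.00 / 14160.00 = 125.00 in
ȳ = 1244480.00 / 14160.00 = 87.89 in

x̄ = 125.00 in, ȳ = 87.89 in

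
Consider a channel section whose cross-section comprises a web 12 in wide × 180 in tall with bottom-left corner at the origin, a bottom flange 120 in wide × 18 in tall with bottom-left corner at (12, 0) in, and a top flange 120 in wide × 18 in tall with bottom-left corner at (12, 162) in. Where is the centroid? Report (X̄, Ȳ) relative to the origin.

Part | A | x̄ᵢ | ȳᵢ | A·x̄ᵢ | A·ȳᵢ
web | 2160.00 | 6.00 | 90.00 | 12960.00 | 194400.00
bottom flange | 2160.00 | 72.00 | 9.00 | 155520.00 | 19440.00
top flange | 2160.00 | 72.00 | 171.00 | 155520.00 | 369360.00
Σ | 6480.00 |  |  | 324000.00 | 583200.00
X̄ = 324000.00 / 6480.00 = 50.00 in
Ȳ = 583200.00 / 6480.00 = 90.00 in

X̄ = 50.00 in, Ȳ = 90.00 in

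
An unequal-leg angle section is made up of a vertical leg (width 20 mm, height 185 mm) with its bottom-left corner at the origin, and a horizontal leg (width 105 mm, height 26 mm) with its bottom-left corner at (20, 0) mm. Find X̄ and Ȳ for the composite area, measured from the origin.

Part | A | x̄ᵢ | ȳᵢ | A·x̄ᵢ | A·ȳᵢ
vertical leg | 3700.00 | 10.00 | 92.50 | 37000.00 | 342250.00
horizontal leg | 2730.00 | 72.50 | 13.00 | 197925.00 | 35490.00
Σ | 6430.00 |  |  | 234925.00 | 377740.00
X̄ = 234925.00 / 6430.00 = 36.54 mm
Ȳ = 377740.00 / 6430.00 = 58.75 mm

X̄ = 36.54 mm, Ȳ = 58.75 mm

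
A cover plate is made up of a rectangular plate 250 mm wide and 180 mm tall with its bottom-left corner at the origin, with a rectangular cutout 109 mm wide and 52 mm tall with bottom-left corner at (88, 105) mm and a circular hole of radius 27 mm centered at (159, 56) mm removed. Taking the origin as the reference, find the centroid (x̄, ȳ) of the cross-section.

x̄ = 120.22 mm, ȳ = 85.83 mm

plate: A = 250 × 180 = 45000.00, centroid at (125.00, 90.00).
hole 1: A = −(109 × 52) = -5668.00, centroid at (142.50, 131.00).
hole 2: A = −π·27² = -2290.22, centroid at (159.00, 56.00).
ΣA = 37041.78 mm²
ΣAx̄ = (45000.00)(125.00) + (-5668.00)(142.50) + (-2290.22)(159.00) = 4453164.85 mm³
ΣAȳ = (45000.00)(90.00) + (-5668.00)(131.00) + (-2290.22)(56.00) = 3179239.62 mm³
x̄ = 4453164.85 / 37041.78 = 120.22 mm
ȳ = 3179239.62 / 37041.78 = 85.83 mm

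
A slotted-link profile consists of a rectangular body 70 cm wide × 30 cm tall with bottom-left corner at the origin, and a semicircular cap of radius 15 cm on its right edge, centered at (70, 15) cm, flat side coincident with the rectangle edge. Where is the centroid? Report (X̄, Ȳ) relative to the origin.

X̄ = 40.96 cm, Ȳ = 15.00 cm

rectangular body: A = 70 × 30 = 2100.00, centroid at (35.00, 15.00).
semicircular end: A = ½π·15² = 353.43, centroid at (76.37, 15.00).
ΣA = 2453.43 cm²
ΣAX̄ = (2100.00)(35.00) + (353.43)(76.37) = 100490.04 cm³
ΣAȲ = (2100.00)(15.00) + (353.43)(15.00) = 36801.44 cm³
X̄ = 100490.04 / 2453.43 = 40.96 cm
Ȳ = 36801.44 / 2453.43 = 15.00 cm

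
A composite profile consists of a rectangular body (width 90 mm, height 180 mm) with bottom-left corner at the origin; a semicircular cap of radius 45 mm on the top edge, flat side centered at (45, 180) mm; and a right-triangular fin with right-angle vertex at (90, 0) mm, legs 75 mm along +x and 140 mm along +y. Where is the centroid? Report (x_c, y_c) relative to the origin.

x_c = 59.92 mm, y_c = 94.85 mm

rectangular body: A = 90 × 180 = 16200.00, centroid at (45.00, 90.00).
semicircular top: A = ½π·45² = 3180.86, centroid at (45.00, 199.10).
triangular fin: A = ½·75·140 = 5250.00, centroid at (115.00, 46.67).
ΣA = 24630.86 mm²
ΣAx_c = (16200.00)(45.00) + (3180.86)(45.00) + (5250.00)(115.00) = 1475888.82 mm³
ΣAy_c = (16200.00)(90.00) + (3180.86)(199.10) + (5250.00)(46.67) = 2336305.26 mm³
x_c = 1475888.82 / 24630.86 = 59.92 mm
y_c = 2336305.26 / 24630.86 = 94.85 mm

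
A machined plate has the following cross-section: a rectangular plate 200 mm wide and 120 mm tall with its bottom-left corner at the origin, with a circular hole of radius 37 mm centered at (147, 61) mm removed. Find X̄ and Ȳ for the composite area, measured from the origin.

X̄ = 89.74 mm, Ȳ = 59.78 mm

plate: A = 200 × 120 = 24000.00, centroid at (100.00, 60.00).
hole: A = −π·37² = -4300.84, centroid at (147.00, 61.00).
ΣA = 19699.16 mm², ΣAX̄ = 1767776.47 mm³, ΣAȲ = 1177648.74 mm³.
X̄ = 1767776.47/19699.16 = 89.74 mm; Ȳ = 1177648.74/19699.16 = 59.78 mm.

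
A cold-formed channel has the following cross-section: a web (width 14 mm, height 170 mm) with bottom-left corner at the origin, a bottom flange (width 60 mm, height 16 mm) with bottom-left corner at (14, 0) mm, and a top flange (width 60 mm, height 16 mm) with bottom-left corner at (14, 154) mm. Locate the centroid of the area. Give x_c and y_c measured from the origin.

x_c = 23.52 mm, y_c = 85.00 mm

web: A = 14 × 170 = 2380.00, centroid at (7.00, 85.00).
bottom flange: A = 60 × 16 = 960.00, centroid at (44.00, 8.00).
top flange: A = 60 × 16 = 960.00, centroid at (44.00, 162.00).
ΣA = 4300.00 mm², ΣAx_c = 101140.00 mm³, ΣAy_c = 365500.00 mm³.
x_c = 101140.00/4300.00 = 23.52 mm; y_c = 365500.00/4300.00 = 85.00 mm.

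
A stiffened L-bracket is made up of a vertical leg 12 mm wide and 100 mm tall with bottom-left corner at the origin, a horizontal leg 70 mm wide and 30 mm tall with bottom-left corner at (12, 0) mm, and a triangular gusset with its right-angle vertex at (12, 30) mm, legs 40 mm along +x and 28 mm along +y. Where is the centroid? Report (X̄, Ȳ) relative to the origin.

vertical leg: A = 12 × 100 = 1200.00, centroid at (6.00, 50.00).
horizontal leg: A = 70 × 30 = 2100.00, centroid at (47.00, 15.00).
gusset: A = ½·40·28 = 560.00, centroid at (25.33, 39.33).
ΣA = 3860.00 mm², ΣAX̄ = 120086.67 mm³, ΣAȲ = 113526.67 mm³.
X̄ = 120086.67/3860.00 = 31.11 mm; Ȳ = 113526.67/3860.00 = 29.41 mm.

X̄ = 31.11 mm, Ȳ = 29.41 mm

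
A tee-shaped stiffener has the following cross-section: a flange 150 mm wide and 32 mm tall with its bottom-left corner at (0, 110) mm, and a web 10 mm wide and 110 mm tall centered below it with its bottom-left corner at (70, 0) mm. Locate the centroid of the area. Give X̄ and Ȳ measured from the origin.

X̄ = 75.00 mm, Ȳ = 112.76 mm

web: A = 10 × 110 = 1100.00, centroid at (75.00, 55.00).
flange: A = 150 × 32 = 4800.00, centroid at (75.00, 126.00).
ΣA = 5900.00 mm², ΣAX̄ = 442500.00 mm³, ΣAȲ = 665300.00 mm³.
X̄ = 442500.00/5900.00 = 75.00 mm; Ȳ = 665300.00/5900.00 = 112.76 mm.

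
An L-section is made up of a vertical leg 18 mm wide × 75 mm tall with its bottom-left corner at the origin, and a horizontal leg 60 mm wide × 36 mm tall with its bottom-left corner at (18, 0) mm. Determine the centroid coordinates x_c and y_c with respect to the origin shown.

vertical leg: A = 18 × 75 = 1350.00, centroid at (9.00, 37.50).
horizontal leg: A = 60 × 36 = 2160.00, centroid at (48.00, 18.00).
ΣA = 3510.00 mm²
ΣAx_c = (1350.00)(9.00) + (2160.00)(48.00) = 115830.00 mm³
ΣAy_c = (1350.00)(37.50) + (2160.00)(18.00) = 89505.00 mm³
x_c = 115830.00 / 3510.00 = 33.00 mm
y_c = 89505.00 / 3510.00 = 25.50 mm

x_c = 33.00 mm, y_c = 25.50 mm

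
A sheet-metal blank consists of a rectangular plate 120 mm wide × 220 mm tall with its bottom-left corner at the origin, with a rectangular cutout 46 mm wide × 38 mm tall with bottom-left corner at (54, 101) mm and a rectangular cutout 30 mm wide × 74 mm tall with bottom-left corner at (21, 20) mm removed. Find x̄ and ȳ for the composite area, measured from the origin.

plate: A = 120 × 220 = 26400.00, centroid at (60.00, 110.00).
hole 1: A = −(46 × 38) = -1748.00, centroid at (77.00, 120.00).
hole 2: A = −(30 × 74) = -2220.00, centroid at (36.00, 57.00).
ΣA = 22432.00 mm²
ΣAx̄ = (26400.00)(60.00) + (-1748.00)(77.00) + (-2220.00)(36.00) = 1369484.00 mm³
ΣAȳ = (26400.00)(110.00) + (-1748.00)(120.00) + (-2220.00)(57.00) = 2567700.00 mm³
x̄ = 1369484.00 / 22432.00 = 61.05 mm
ȳ = 2567700.00 / 22432.00 = 114.47 mm

x̄ = 61.05 mm, ȳ = 114.47 mm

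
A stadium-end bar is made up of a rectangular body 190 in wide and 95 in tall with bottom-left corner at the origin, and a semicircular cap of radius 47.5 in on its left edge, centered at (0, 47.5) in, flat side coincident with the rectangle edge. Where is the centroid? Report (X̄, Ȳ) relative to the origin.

X̄ = 76.10 in, Ȳ = 47.50 in

Part | A | x̄ᵢ | ȳᵢ | A·x̄ᵢ | A·ȳᵢ
rectangular body | 18050.00 | 95.00 | 47.50 | 1714750.00 | 857375.00
semicircular end | 3544.11 | -20.16 | 47.50 | -71447.92 | 168345.19
Σ | 21594.11 |  |  | 1643302.08 | 1025720.19
X̄ = 1643302.08 / 21594.11 = 76.10 in
Ȳ = 1025720.19 / 21594.11 = 47.50 in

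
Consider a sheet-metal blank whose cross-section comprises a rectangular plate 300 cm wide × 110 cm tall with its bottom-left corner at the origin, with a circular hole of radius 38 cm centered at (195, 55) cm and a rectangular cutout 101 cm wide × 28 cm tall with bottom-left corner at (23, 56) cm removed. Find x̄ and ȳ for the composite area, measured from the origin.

x̄ = 150.48 cm, ȳ = 53.35 cm

plate: A = 300 × 110 = 33000.00, centroid at (150.00, 55.00).
hole 1: A = −π·38² = -4536.46, centroid at (195.00, 55.00).
hole 2: A = −(101 × 28) = -2828.00, centroid at (73.50, 70.00).
ΣA = 25635.54 cm²
ΣAx̄ = (33000.00)(150.00) + (-4536.46)(195.00) + (-2828.00)(73.50) = 3857532.34 cm³
ΣAȳ = (33000.00)(55.00) + (-4536.46)(55.00) + (-2828.00)(70.00) = 1367534.71 cm³
x̄ = 3857532.34 / 25635.54 = 150.48 cm
ȳ = 1367534.71 / 25635.54 = 53.35 cm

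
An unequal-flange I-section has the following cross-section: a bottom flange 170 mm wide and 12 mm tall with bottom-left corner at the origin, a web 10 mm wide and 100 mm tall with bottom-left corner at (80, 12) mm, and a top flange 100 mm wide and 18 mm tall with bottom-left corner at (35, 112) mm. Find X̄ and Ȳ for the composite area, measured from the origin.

X̄ = 85.00 mm, Ȳ = 60.34 mm

bottom flange: A = 170 × 12 = 2040.00, centroid at (85.00, 6.00).
web: A = 10 × 100 = 1000.00, centroid at (85.00, 62.00).
top flange: A = 100 × 18 = 1800.00, centroid at (85.00, 121.00).
ΣA = 4840.00 mm²
ΣAX̄ = (2040.00)(85.00) + (1000.00)(85.00) + (1800.00)(85.00) = 411400.00 mm³
ΣAȲ = (2040.00)(6.00) + (1000.00)(62.00) + (1800.00)(121.00) = 292040.00 mm³
X̄ = 411400.00 / 4840.00 = 85.00 mm
Ȳ = 292040.00 / 4840.00 = 60.34 mm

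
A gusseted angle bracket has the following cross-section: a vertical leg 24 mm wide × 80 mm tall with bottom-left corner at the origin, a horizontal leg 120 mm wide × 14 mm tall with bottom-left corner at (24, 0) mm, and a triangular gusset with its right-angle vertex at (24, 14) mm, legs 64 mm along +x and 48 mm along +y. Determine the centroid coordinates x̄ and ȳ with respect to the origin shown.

vertical leg: A = 24 × 80 = 1920.00, centroid at (12.00, 40.00).
horizontal leg: A = 120 × 14 = 1680.00, centroid at (84.00, 7.00).
gusset: A = ½·64·48 = 1536.00, centroid at (45.33, 30.00).
ΣA = 5136.00 mm², ΣAx̄ = 233792.00 mm³, ΣAȳ = 134640.00 mm³.
x̄ = 233792.00/5136.00 = 45.52 mm; ȳ = 134640.00/5136.00 = 26.21 mm.

x̄ = 45.52 mm, ȳ = 26.21 mm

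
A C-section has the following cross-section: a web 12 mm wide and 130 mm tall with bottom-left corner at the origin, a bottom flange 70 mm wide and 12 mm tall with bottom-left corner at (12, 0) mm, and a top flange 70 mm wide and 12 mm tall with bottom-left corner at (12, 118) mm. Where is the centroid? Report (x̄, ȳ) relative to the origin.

web: A = 12 × 130 = 1560.00, centroid at (6.00, 65.00).
bottom flange: A = 70 × 12 = 840.00, centroid at (47.00, 6.00).
top flange: A = 70 × 12 = 840.00, centroid at (47.00, 124.00).
ΣA = 3240.00 mm²
ΣAx̄ = (1560.00)(6.00) + (840.00)(47.00) + (840.00)(47.00) = 88320.00 mm³
ΣAȳ = (1560.00)(65.00) + (840.00)(6.00) + (840.00)(124.00) = 210600.00 mm³
x̄ = 88320.00 / 3240.00 = 27.26 mm
ȳ = 210600.00 / 3240.00 = 65.00 mm

x̄ = 27.26 mm, ȳ = 65.00 mm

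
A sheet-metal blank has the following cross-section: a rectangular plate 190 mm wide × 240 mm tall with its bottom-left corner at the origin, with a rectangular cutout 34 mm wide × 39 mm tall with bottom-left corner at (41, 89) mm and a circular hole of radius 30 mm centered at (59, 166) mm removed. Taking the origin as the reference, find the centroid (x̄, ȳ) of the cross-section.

Part | A | x̄ᵢ | ȳᵢ | A·x̄ᵢ | A·ȳᵢ
plate | 45600.00 | 95.00 | 120.00 | 4332000.00 | 5472000.00
hole 1 | -1326.00 | 58.00 | 108.50 | -76908.00 | -143871.00
hole 2 | -2827.43 | 59.00 | 166.00 | -166818.57 | -469353.94
Σ | 41446.57 |  |  | 4088273.43 | 4858775.06
x̄ = 4088273.43 / 41446.57 = 98.64 mm
ȳ = 4858775.06 / 41446.57 = 117.23 mm

x̄ = 98.64 mm, ȳ = 117.23 mm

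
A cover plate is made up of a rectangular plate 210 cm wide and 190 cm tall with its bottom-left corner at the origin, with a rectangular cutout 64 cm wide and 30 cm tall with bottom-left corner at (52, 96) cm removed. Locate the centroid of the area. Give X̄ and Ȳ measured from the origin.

X̄ = 106.06 cm, Ȳ = 94.19 cm

plate: A = 210 × 190 = 39900.00, centroid at (105.00, 95.00).
hole: A = −(64 × 30) = -1920.00, centroid at (84.00, 111.00).
ΣA = 37980.00 cm²
ΣAX̄ = (39900.00)(105.00) + (-1920.00)(84.00) = 4028220.00 cm³
ΣAȲ = (39900.00)(95.00) + (-1920.00)(111.00) = 3577380.00 cm³
X̄ = 4028220.00 / 37980.00 = 106.06 cm
Ȳ = 3577380.00 / 37980.00 = 94.19 cm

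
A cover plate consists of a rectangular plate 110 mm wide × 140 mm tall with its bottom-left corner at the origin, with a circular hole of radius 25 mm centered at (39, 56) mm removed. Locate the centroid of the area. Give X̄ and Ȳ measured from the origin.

X̄ = 57.34 mm, Ȳ = 72.05 mm

plate: A = 110 × 140 = 15400.00, centroid at (55.00, 70.00).
hole: A = −π·25² = -1963.50, centroid at (39.00, 56.00).
ΣA = 13436.50 mm²
ΣAX̄ = (15400.00)(55.00) + (-1963.50)(39.00) = 770423.68 mm³
ΣAȲ = (15400.00)(70.00) + (-1963.50)(56.00) = 968044.26 mm³
X̄ = 770423.68 / 13436.50 = 57.34 mm
Ȳ = 968044.26 / 13436.50 = 72.05 mm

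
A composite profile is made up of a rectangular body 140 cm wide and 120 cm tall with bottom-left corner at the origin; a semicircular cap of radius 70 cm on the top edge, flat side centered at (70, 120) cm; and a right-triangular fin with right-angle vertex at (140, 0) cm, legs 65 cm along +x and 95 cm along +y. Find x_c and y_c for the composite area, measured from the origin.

rectangular body: A = 140 × 120 = 16800.00, centroid at (70.00, 60.00).
semicircular top: A = ½π·70² = 7696.90, centroid at (70.00, 149.71).
triangular fin: A = ½·65·95 = 3087.50, centroid at (161.67, 31.67).
ΣA = 27584.40 cm²
ΣAx_c = (16800.00)(70.00) + (7696.90)(70.00) + (3087.50)(161.67) = 2213928.97 cm³
ΣAy_c = (16800.00)(60.00) + (7696.90)(149.71) + (3087.50)(31.67) = 2258065.74 cm³
x_c = 2213928.97 / 27584.40 = 80.26 cm
y_c = 2258065.74 / 27584.40 = 81.86 cm

x_c = 80.26 cm, y_c = 81.86 cm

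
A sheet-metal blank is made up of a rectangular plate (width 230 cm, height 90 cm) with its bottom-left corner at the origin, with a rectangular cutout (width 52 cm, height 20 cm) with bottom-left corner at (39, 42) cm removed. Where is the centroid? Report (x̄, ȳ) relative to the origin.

x̄ = 117.64 cm, ȳ = 44.63 cm

plate: A = 230 × 90 = 20700.00, centroid at (115.00, 45.00).
hole: A = −(52 × 20) = -1040.00, centroid at (65.00, 52.00).
ΣA = 19660.00 cm²
ΣAx̄ = (20700.00)(115.00) + (-1040.00)(65.00) = 2312900.00 cm³
ΣAȳ = (20700.00)(45.00) + (-1040.00)(52.00) = 877420.00 cm³
x̄ = 2312900.00 / 19660.00 = 117.64 cm
ȳ = 877420.00 / 19660.00 = 44.63 cm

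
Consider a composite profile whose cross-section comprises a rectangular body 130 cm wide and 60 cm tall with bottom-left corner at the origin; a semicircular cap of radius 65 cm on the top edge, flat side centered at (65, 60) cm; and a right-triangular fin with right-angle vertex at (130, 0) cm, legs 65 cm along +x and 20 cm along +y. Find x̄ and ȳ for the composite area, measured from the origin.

x̄ = 68.73 cm, ȳ = 54.33 cm

Part | A | x̄ᵢ | ȳᵢ | A·x̄ᵢ | A·ȳᵢ
rectangular body | 7800.00 | 65.00 | 30.00 | 507000.00 | 234000.00
semicircular top | 6636.61 | 65.00 | 87.59 | 431379.94 | 581280.20
triangular fin | 650.00 | 151.67 | 6.67 | 98583.33 | 4333.33
Σ | 15086.61 |  |  | 1036963.27 | 819613.54
x̄ = 1036963.27 / 15086.61 = 68.73 cm
ȳ = 819613.54 / 15086.61 = 54.33 cm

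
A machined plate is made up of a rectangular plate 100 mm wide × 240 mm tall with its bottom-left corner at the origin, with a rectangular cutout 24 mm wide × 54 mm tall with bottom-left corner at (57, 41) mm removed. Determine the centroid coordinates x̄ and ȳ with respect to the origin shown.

x̄ = 48.92 mm, ȳ = 122.97 mm

Part | A | x̄ᵢ | ȳᵢ | A·x̄ᵢ | A·ȳᵢ
plate | 24000.00 | 50.00 | 120.00 | 1200000.00 | 2880000.00
hole | -1296.00 | 69.00 | 68.00 | -89424.00 | -88128.00
Σ | 22704.00 |  |  | 1110576.00 | 2791872.00
x̄ = 1110576.00 / 22704.00 = 48.92 mm
ȳ = 2791872.00 / 22704.00 = 122.97 mm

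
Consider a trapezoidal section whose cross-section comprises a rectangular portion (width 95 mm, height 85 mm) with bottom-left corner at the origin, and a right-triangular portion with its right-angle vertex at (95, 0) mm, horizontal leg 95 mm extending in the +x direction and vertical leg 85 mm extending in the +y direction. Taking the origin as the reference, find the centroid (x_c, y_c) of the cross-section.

rectangular portion: A = 95 × 85 = 8075.00, centroid at (47.50, 42.50).
triangular portion: A = ½·95·85 = 4037.50, centroid at (126.67, 28.33).
ΣA = 12112.50 mm²
ΣAx_c = (8075.00)(47.50) + (4037.50)(126.67) = 894979.17 mm³
ΣAy_c = (8075.00)(42.50) + (4037.50)(28.33) = 457583.33 mm³
x_c = 894979.17 / 12112.50 = 73.89 mm
y_c = 457583.33 / 12112.50 = 37.78 mm

x_c = 73.89 mm, y_c = 37.78 mm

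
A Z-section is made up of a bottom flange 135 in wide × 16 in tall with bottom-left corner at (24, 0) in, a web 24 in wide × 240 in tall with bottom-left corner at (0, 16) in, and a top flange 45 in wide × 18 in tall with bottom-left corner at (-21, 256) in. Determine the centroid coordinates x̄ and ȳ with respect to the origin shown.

bottom flange: A = 135 × 16 = 2160.00, centroid at (91.50, 8.00).
web: A = 24 × 240 = 5760.00, centroid at (12.00, 136.00).
top flange: A = 45 × 18 = 810.00, centroid at (1.50, 265.00).
ΣA = 8730.00 in², ΣAx̄ = 267975.00 in³, ΣAȳ = 1015290.00 in³.
x̄ = 267975.00/8730.00 = 30.70 in; ȳ = 1015290.00/8730.00 = 116.30 in.

x̄ = 30.70 in, ȳ = 116.30 in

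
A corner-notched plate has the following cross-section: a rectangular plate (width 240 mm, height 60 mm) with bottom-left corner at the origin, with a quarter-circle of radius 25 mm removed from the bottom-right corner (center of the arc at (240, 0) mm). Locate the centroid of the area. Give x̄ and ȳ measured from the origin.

plate: A = 240 × 60 = 14400.00, centroid at (120.00, 30.00).
removed quarter-circle: A = −¼π·25² = -490.87, centroid at (229.39, 10.61).
ΣA = 13909.13 mm²
ΣAx̄ = (14400.00)(120.00) + (-490.87)(229.39) = 1615398.61 mm³
ΣAȳ = (14400.00)(30.00) + (-490.87)(10.61) = 426791.67 mm³
x̄ = 1615398.61 / 13909.13 = 116.14 mm
ȳ = 426791.67 / 13909.13 = 30.68 mm

x̄ = 116.14 mm, ȳ = 30.68 mm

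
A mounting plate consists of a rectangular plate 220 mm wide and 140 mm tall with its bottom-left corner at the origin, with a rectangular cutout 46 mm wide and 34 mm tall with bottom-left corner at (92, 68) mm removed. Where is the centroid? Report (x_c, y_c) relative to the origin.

x_c = 109.73 mm, y_c = 69.20 mm

plate: A = 220 × 140 = 30800.00, centroid at (110.00, 70.00).
hole: A = −(46 × 34) = -1564.00, centroid at (115.00, 85.00).
ΣA = 29236.00 mm²
ΣAx_c = (30800.00)(110.00) + (-1564.00)(115.00) = 3208140.00 mm³
ΣAy_c = (30800.00)(70.00) + (-1564.00)(85.00) = 2023060.00 mm³
x_c = 3208140.00 / 29236.00 = 109.73 mm
y_c = 2023060.00 / 29236.00 = 69.20 mm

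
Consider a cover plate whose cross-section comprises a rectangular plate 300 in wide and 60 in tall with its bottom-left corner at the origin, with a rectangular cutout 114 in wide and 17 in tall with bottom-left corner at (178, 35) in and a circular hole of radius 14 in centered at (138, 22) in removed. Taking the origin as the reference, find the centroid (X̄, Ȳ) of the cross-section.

Part | A | x̄ᵢ | ȳᵢ | A·x̄ᵢ | A·ȳᵢ
plate | 18000.00 | 150.00 | 30.00 | 2700000.00 | 540000.00
hole 1 | -1938.00 | 235.00 | 43.50 | -455430.00 | -84303.00
hole 2 | -615.75 | 138.00 | 22.00 | -84973.80 | -13546.55
Σ | 15446.25 |  |  | 2159596.20 | 442150.45
X̄ = 2159596.20 / 15446.25 = 139.81 in
Ȳ = 442150.45 / 15446.25 = 28.63 in

X̄ = 139.81 in, Ȳ = 28.63 in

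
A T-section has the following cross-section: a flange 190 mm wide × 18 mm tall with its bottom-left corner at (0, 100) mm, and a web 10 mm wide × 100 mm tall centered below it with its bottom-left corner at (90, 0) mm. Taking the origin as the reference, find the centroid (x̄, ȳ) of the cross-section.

Part | A | x̄ᵢ | ȳᵢ | A·x̄ᵢ | A·ȳᵢ
web | 1000.00 | 95.00 | 50.00 | 95000.00 | 50000.00
flange | 3420.00 | 95.00 | 109.00 | 324900.00 | 372780.00
Σ | 4420.00 |  |  | 419900.00 | 422780.00
x̄ = 419900.00 / 4420.00 = 95.00 mm
ȳ = 422780.00 / 4420.00 = 95.65 mm

x̄ = 95.00 mm, ȳ = 95.65 mm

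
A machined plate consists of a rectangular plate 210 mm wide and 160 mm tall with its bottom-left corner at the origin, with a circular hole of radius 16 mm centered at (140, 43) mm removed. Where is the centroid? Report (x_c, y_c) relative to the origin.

x_c = 104.14 mm, y_c = 80.91 mm

Part | A | x̄ᵢ | ȳᵢ | A·x̄ᵢ | A·ȳᵢ
plate | 33600.00 | 105.00 | 80.00 | 3528000.00 | 2688000.00
hole | -804.25 | 140.00 | 43.00 | -112594.68 | -34582.65
Σ | 32795.75 |  |  | 3415405.32 | 2653417.35
x_c = 3415405.32 / 32795.75 = 104.14 mm
y_c = 2653417.35 / 32795.75 = 80.91 mm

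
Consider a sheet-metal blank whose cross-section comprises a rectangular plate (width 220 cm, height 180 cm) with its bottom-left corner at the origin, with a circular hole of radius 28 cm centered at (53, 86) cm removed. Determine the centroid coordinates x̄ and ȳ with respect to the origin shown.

plate: A = 220 × 180 = 39600.00, centroid at (110.00, 90.00).
hole: A = −π·28² = -2463.01, centroid at (53.00, 86.00).
ΣA = 37136.99 cm²
ΣAx̄ = (39600.00)(110.00) + (-2463.01)(53.00) = 4225460.54 cm³
ΣAȳ = (39600.00)(90.00) + (-2463.01)(86.00) = 3352181.26 cm³
x̄ = 4225460.54 / 37136.99 = 113.78 cm
ȳ = 3352181.26 / 37136.99 = 90.27 cm

x̄ = 113.78 cm, ȳ = 90.27 cm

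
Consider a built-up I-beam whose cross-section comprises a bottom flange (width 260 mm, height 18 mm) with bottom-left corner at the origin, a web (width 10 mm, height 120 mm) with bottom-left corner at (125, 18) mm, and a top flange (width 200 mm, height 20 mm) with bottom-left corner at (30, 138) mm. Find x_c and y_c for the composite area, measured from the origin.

x_c = 130.00 mm, y_c = 73.66 mm

bottom flange: A = 260 × 18 = 4680.00, centroid at (130.00, 9.00).
web: A = 10 × 120 = 1200.00, centroid at (130.00, 78.00).
top flange: A = 200 × 20 = 4000.00, centroid at (130.00, 148.00).
ΣA = 9880.00 mm²
ΣAx_c = (4680.00)(130.00) + (1200.00)(130.00) + (4000.00)(130.00) = 1284400.00 mm³
ΣAy_c = (4680.00)(9.00) + (1200.00)(78.00) + (4000.00)(148.00) = 727720.00 mm³
x_c = 1284400.00 / 9880.00 = 130.00 mm
y_c = 727720.00 / 9880.00 = 73.66 mm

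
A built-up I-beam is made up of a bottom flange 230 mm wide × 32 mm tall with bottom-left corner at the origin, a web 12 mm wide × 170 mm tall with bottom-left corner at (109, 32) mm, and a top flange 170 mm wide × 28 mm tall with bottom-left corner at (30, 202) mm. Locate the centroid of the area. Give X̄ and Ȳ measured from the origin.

X̄ = 115.00 mm, Ȳ = 97.78 mm

Part | A | x̄ᵢ | ȳᵢ | A·x̄ᵢ | A·ȳᵢ
bottom flange | 7360.00 | 115.00 | 16.00 | 846400.00 | 117760.00
web | 2040.00 | 115.00 | 117.00 | 234600.00 | 238680.00
top flange | 4760.00 | 115.00 | 216.00 | 547400.00 | 1028160.00
Σ | 14160.00 |  |  | 1628400.00 | 1384600.00
X̄ = 1628400.00 / 14160.00 = 115.00 mm
Ȳ = 1384600.00 / 14160.00 = 97.78 mm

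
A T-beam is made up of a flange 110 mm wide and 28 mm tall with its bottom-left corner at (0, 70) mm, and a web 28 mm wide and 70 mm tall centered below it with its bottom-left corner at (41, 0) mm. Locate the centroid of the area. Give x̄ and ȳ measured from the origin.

web: A = 28 × 70 = 1960.00, centroid at (55.00, 35.00).
flange: A = 110 × 28 = 3080.00, centroid at (55.00, 84.00).
ΣA = 5040.00 mm², ΣAx̄ = 277200.00 mm³, ΣAȳ = 327320.00 mm³.
x̄ = 277200.00/5040.00 = 55.00 mm; ȳ = 327320.00/5040.00 = 64.94 mm.

x̄ = 55.00 mm, ȳ = 64.94 mm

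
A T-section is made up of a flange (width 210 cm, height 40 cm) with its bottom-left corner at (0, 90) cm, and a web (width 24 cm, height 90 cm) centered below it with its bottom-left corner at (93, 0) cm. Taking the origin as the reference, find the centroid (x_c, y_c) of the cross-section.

x_c = 105.00 cm, y_c = 96.70 cm

web: A = 24 × 90 = 2160.00, centroid at (105.00, 45.00).
flange: A = 210 × 40 = 8400.00, centroid at (105.00, 110.00).
ΣA = 10560.00 cm², ΣAx_c = 1108800.00 cm³, ΣAy_c = 1021200.00 cm³.
x_c = 1108800.00/10560.00 = 105.00 cm; y_c = 1021200.00/10560.00 = 96.70 cm.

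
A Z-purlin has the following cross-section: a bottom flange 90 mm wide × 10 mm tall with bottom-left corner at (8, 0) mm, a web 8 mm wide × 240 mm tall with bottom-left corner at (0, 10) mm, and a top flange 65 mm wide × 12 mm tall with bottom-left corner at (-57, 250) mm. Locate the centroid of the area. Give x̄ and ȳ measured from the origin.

bottom flange: A = 90 × 10 = 900.00, centroid at (53.00, 5.00).
web: A = 8 × 240 = 1920.00, centroid at (4.00, 130.00).
top flange: A = 65 × 12 = 780.00, centroid at (-24.50, 256.00).
ΣA = 3600.00 mm², ΣAx̄ = 36270.00 mm³, ΣAȳ = 453780.00 mm³.
x̄ = 36270.00/3600.00 = 10.07 mm; ȳ = 453780.00/3600.00 = 126.05 mm.

x̄ = 10.07 mm, ȳ = 126.05 mm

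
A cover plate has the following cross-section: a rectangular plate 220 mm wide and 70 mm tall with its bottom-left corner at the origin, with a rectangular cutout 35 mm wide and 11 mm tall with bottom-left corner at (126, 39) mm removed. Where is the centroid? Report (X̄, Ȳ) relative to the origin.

X̄ = 109.14 mm, Ȳ = 34.76 mm

plate: A = 220 × 70 = 15400.00, centroid at (110.00, 35.00).
hole: A = −(35 × 11) = -385.00, centroid at (143.50, 44.50).
ΣA = 15015.00 mm²
ΣAX̄ = (15400.00)(110.00) + (-385.00)(143.50) = 1638752.50 mm³
ΣAȲ = (15400.00)(35.00) + (-385.00)(44.50) = 521867.50 mm³
X̄ = 1638752.50 / 15015.00 = 109.14 mm
Ȳ = 521867.50 / 15015.00 = 34.76 mm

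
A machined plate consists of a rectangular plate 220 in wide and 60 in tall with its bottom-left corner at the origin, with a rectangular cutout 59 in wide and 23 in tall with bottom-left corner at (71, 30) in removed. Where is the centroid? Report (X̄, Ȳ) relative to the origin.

plate: A = 220 × 60 = 13200.00, centroid at (110.00, 30.00).
hole: A = −(59 × 23) = -1357.00, centroid at (100.50, 41.50).
ΣA = 11843.00 in², ΣAX̄ = 1315621.50 in³, ΣAȲ = 339684.50 in³.
X̄ = 1315621.50/11843.00 = 111.09 in; Ȳ = 339684.50/11843.00 = 28.68 in.

X̄ = 111.09 in, Ȳ = 28.68 in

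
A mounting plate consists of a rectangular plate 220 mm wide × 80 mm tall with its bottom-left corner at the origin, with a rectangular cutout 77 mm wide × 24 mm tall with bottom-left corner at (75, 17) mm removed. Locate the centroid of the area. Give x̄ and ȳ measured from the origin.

x̄ = 109.59 mm, ȳ = 41.29 mm

plate: A = 220 × 80 = 17600.00, centroid at (110.00, 40.00).
hole: A = −(77 × 24) = -1848.00, centroid at (113.50, 29.00).
ΣA = 15752.00 mm², ΣAx̄ = 1726252.00 mm³, ΣAȳ = 650408.00 mm³.
x̄ = 1726252.00/15752.00 = 109.59 mm; ȳ = 650408.00/15752.00 = 41.29 mm.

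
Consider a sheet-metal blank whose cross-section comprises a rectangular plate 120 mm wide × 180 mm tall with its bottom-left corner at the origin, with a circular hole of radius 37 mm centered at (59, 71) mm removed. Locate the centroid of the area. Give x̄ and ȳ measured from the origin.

x̄ = 60.25 mm, ȳ = 94.72 mm

Part | A | x̄ᵢ | ȳᵢ | A·x̄ᵢ | A·ȳᵢ
plate | 21600.00 | 60.00 | 90.00 | 1296000.00 | 1944000.00
hole | -4300.84 | 59.00 | 71.00 | -253749.58 | -305359.66
Σ | 17299.16 |  |  | 1042250.42 | 1638640.34
x̄ = 1042250.42 / 17299.16 = 60.25 mm
ȳ = 1638640.34 / 17299.16 = 94.72 mm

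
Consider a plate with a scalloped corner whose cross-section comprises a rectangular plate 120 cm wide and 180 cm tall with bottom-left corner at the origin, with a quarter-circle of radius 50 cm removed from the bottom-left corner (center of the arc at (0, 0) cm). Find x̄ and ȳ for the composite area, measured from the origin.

plate: A = 120 × 180 = 21600.00, centroid at (60.00, 90.00).
removed quarter-circle: A = −¼π·50² = -1963.50, centroid at (21.22, 21.22).
ΣA = 19636.50 cm²
ΣAx̄ = (21600.00)(60.00) + (-1963.50)(21.22) = 1254333.33 cm³
ΣAȳ = (21600.00)(90.00) + (-1963.50)(21.22) = 1902333.33 cm³
x̄ = 1254333.33 / 19636.50 = 63.88 cm
ȳ = 1902333.33 / 19636.50 = 96.88 cm

x̄ = 63.88 cm, ȳ = 96.88 cm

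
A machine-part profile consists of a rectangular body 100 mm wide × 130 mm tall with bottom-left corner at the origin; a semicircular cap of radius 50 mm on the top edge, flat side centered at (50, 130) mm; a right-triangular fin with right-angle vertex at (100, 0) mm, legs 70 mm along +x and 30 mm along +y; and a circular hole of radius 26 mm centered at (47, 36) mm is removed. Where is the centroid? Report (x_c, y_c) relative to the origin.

Part | A | x̄ᵢ | ȳᵢ | A·x̄ᵢ | A·ȳᵢ
rectangular body | 13000.00 | 50.00 | 65.00 | 650000.00 | 845000.00
semicircular top | 3926.99 | 50.00 | 151.22 | 196349.54 | 593842.14
triangular fin | 1050.00 | 123.33 | 10.00 | 129500.00 | 10500.00
hole | -2123.72 | 47.00 | 36.00 | -99814.68 | -76453.80
Σ | 15853.27 |  |  | 876034.86 | 1372888.34
x_c = 876034.86 / 15853.27 = 55.26 mm
y_c = 1372888.34 / 15853.27 = 86.60 mm

x_c = 55.26 mm, y_c = 86.60 mm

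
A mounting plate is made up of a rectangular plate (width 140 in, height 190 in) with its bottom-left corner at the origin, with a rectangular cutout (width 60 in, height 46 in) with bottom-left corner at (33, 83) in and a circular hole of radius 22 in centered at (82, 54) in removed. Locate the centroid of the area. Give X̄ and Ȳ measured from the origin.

plate: A = 140 × 190 = 26600.00, centroid at (70.00, 95.00).
hole 1: A = −(60 × 46) = -2760.00, centroid at (63.00, 106.00).
hole 2: A = −π·22² = -1520.53, centroid at (82.00, 54.00).
ΣA = 22319.47 in², ΣAX̄ = 1563436.47 in³, ΣAȲ = 2152331.33 in³.
X̄ = 1563436.47/22319.47 = 70.05 in; Ȳ = 2152331.33/22319.47 = 96.43 in.

X̄ = 70.05 in, Ȳ = 96.43 in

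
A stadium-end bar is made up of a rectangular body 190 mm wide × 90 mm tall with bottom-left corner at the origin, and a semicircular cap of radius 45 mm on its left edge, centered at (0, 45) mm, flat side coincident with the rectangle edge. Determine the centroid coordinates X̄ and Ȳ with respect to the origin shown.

X̄ = 77.10 mm, Ȳ = 45.00 mm

Part | A | x̄ᵢ | ȳᵢ | A·x̄ᵢ | A·ȳᵢ
rectangular body | 17100.00 | 95.00 | 45.00 | 1624500.00 | 769500.00
semicircular end | 3180.86 | -19.10 | 45.00 | -60750.00 | 143138.82
Σ | 20280.86 |  |  | 1563750.00 | 912638.82
X̄ = 1563750.00 / 20280.86 = 77.10 mm
Ȳ = 912638.82 / 20280.86 = 45.00 mm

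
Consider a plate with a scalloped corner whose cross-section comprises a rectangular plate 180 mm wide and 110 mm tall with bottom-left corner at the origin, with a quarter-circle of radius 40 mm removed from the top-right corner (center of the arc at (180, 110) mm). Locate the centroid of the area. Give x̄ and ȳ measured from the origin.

plate: A = 180 × 110 = 19800.00, centroid at (90.00, 55.00).
removed quarter-circle: A = −¼π·40² = -1256.64, centroid at (163.02, 93.02).
ΣA = 18543.36 mm²
ΣAx̄ = (19800.00)(90.00) + (-1256.64)(163.02) = 1577138.66 mm³
ΣAȳ = (19800.00)(55.00) + (-1256.64)(93.02) = 972103.26 mm³
x̄ = 1577138.66 / 18543.36 = 85.05 mm
ȳ = 972103.26 / 18543.36 = 52.42 mm

x̄ = 85.05 mm, ȳ = 52.42 mm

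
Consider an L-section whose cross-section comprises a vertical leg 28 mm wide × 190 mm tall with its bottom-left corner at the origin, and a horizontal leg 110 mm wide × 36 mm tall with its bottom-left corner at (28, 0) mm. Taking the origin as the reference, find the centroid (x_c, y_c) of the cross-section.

vertical leg: A = 28 × 190 = 5320.00, centroid at (14.00, 95.00).
horizontal leg: A = 110 × 36 = 3960.00, centroid at (83.00, 18.00).
ΣA = 9280.00 mm²
ΣAx_c = (5320.00)(14.00) + (3960.00)(83.00) = 403160.00 mm³
ΣAy_c = (5320.00)(95.00) + (3960.00)(18.00) = 576680.00 mm³
x_c = 403160.00 / 9280.00 = 43.44 mm
y_c = 576680.00 / 9280.00 = 62.14 mm

x_c = 43.44 mm, y_c = 62.14 mm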